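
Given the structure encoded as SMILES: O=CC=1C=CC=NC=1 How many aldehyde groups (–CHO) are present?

1

The aldehyde motif appears at heavy-atom position 2 in the SMILES.
Aldehyde count: 1.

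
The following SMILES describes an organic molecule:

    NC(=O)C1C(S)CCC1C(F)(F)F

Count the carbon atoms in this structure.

7

Count every carbon token in the SMILES (each C, including those in ring-closure positions and inside branches).
Carbon count: 7.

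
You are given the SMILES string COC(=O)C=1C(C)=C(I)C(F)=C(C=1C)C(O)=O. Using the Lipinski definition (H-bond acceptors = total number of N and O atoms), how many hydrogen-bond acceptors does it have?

4

N atoms: 0; O atoms: 4.
Lipinski HBA = 0 + 4 = 4.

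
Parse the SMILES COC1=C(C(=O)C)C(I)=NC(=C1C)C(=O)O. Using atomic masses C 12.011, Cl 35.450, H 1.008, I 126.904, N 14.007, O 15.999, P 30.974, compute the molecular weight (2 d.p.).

First, the molecular formula is C10H10INO4 (counting implicit H from valence).
  C: 10 × 12.011 = 120.110
  H: 10 × 1.008 = 10.080
  I: 1 × 126.904 = 126.904
  N: 1 × 14.007 = 14.007
  O: 4 × 15.999 = 63.996
Sum: 10×12.011 + 10×1.008 + 1×126.904 + 1×14.007 + 4×15.999 = 335.097 → 335.10 g/mol.

335.10 g/mol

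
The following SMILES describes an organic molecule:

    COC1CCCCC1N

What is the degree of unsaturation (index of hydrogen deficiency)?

1

Molecular formula: C7H15NO.
DoU = (2C + 2 + N − H − X) / 2, where X is the halogen count and O/S are ignored.
    = (2·7 + 2 + 1 − 15 − 0) / 2 = 2 / 2 = 1.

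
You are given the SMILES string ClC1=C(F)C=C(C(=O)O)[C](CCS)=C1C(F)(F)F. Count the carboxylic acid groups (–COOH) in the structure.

The carboxylic acid motif appears at heavy-atom position 7 in the SMILES.
Other groups present: 1 thiol.
Carboxylic acid count: 1.

1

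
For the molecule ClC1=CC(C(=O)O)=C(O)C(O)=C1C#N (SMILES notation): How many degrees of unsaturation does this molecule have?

Degree of unsaturation = (number of rings) + (number of π bonds).
Ring closures in the SMILES: 1.
π bonds: 4 double bonds (each 1 DoU), 1 triple bond (each 2 DoU) → 6 DoU from unsaturation.
Total DoU = 1 + 6 = 7.

7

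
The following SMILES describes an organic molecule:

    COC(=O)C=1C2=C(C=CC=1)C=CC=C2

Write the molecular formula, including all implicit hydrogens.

C12H10O2

Walk through each heavy atom and fill implicit hydrogens from standard valence (C 4, N 3, O 2, S 2, halogen 1):
  atom 1: C, bond orders sum to 1 (valence 4) → 3 H
  atom 2: O, bond orders sum to 2 (valence 2) → 0 H
  atom 3: C, bond orders sum to 4 (valence 4) → 0 H
  atom 4: O, bond orders sum to 2 (valence 2) → 0 H
  atom 5: C, bond orders sum to 4 (valence 4) → 0 H
  atom 6: C, bond orders sum to 4 (valence 4) → 0 H
  atom 7: C, bond orders sum to 4 (valence 4) → 0 H
  atom 8: C, bond orders sum to 3 (valence 4) → 1 H
  atom 9: C, bond orders sum to 3 (valence 4) → 1 H
  atom 10: C, bond orders sum to 3 (valence 4) → 1 H
  atom 11: C, bond orders sum to 3 (valence 4) → 1 H
  atom 12: C, bond orders sum to 3 (valence 4) → 1 H
  atom 13: C, bond orders sum to 3 (valence 4) → 1 H
  atom 14: C, bond orders sum to 3 (valence 4) → 1 H
Totals → C:12, H:10, O:2.
In Hill order: C12H10O2.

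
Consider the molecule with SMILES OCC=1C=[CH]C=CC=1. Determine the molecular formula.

C7H8O

Walk through each heavy atom and fill implicit hydrogens from standard valence (C 4, N 3, O 2, S 2, halogen 1):
  atom 1: O, bond orders sum to 1 (valence 2) → 1 H
  atom 2: C, bond orders sum to 2 (valence 4) → 2 H
  atom 3: C, bond orders sum to 4 (valence 4) → 0 H
  atom 4: C, bond orders sum to 3 (valence 4) → 1 H
  atom 5: C with explicit H count 1
  atom 6: C, bond orders sum to 3 (valence 4) → 1 H
  atom 7: C, bond orders sum to 3 (valence 4) → 1 H
  atom 8: C, bond orders sum to 3 (valence 4) → 1 H
Totals → C:7, H:8, O:1.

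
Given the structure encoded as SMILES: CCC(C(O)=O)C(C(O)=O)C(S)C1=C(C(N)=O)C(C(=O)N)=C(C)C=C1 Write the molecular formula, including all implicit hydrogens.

C16H20N2O6S

Walk through each heavy atom and fill implicit hydrogens from standard valence (C 4, N 3, O 2, S 2, halogen 1):
  atom 1: C, bond orders sum to 1 (valence 4) → 3 H
  atom 2: C, bond orders sum to 2 (valence 4) → 2 H
  atom 3: C, bond orders sum to 3 (valence 4) → 1 H
  atom 4: C, bond orders sum to 4 (valence 4) → 0 H
  atom 5: O, bond orders sum to 1 (valence 2) → 1 H
  atom 6: O, bond orders sum to 2 (valence 2) → 0 H
  atom 7: C, bond orders sum to 3 (valence 4) → 1 H
  atom 8: C, bond orders sum to 4 (valence 4) → 0 H
  atom 9: O, bond orders sum to 1 (valence 2) → 1 H
  atom 10: O, bond orders sum to 2 (valence 2) → 0 H
  atom 11: C, bond orders sum to 3 (valence 4) → 1 H
  atom 12: S, bond orders sum to 1 (valence 2) → 1 H
  atom 13: C, bond orders sum to 4 (valence 4) → 0 H
  atom 14: C, bond orders sum to 4 (valence 4) → 0 H
  atom 15: C, bond orders sum to 4 (valence 4) → 0 H
  atom 16: N, bond orders sum to 1 (valence 3) → 2 H
  atom 17: O, bond orders sum to 2 (valence 2) → 0 H
  atom 18: C, bond orders sum to 4 (valence 4) → 0 H
  atom 19: C, bond orders sum to 4 (valence 4) → 0 H
  atom 20: O, bond orders sum to 2 (valence 2) → 0 H
  atom 21: N, bond orders sum to 1 (valence 3) → 2 H
  atom 22: C, bond orders sum to 4 (valence 4) → 0 H
  atom 23: C, bond orders sum to 1 (valence 4) → 3 H
  atom 24: C, bond orders sum to 3 (valence 4) → 1 H
  atom 25: C, bond orders sum to 3 (valence 4) → 1 H
Totals → C:16, H:20, N:2, O:6, S:1.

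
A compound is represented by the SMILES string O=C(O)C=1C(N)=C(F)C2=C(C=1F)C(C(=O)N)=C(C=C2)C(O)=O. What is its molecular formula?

Walk through each heavy atom and fill implicit hydrogens from standard valence (C 4, N 3, O 2, S 2, halogen 1):
  atom 1: O, bond orders sum to 2 (valence 2) → 0 H
  atom 2: C, bond orders sum to 4 (valence 4) → 0 H
  atom 3: O, bond orders sum to 1 (valence 2) → 1 H
  atom 4: C, bond orders sum to 4 (valence 4) → 0 H
  atom 5: C, bond orders sum to 4 (valence 4) → 0 H
  atom 6: N, bond orders sum to 1 (valence 3) → 2 H
  atom 7: C, bond orders sum to 4 (valence 4) → 0 H
  atom 8: F (halogen, monovalent) → 0 H
  atom 9: C, bond orders sum to 4 (valence 4) → 0 H
  atom 10: C, bond orders sum to 4 (valence 4) → 0 H
  atom 11: C, bond orders sum to 4 (valence 4) → 0 H
  atom 12: F (halogen, monovalent) → 0 H
  atom 13: C, bond orders sum to 4 (valence 4) → 0 H
  atom 14: C, bond orders sum to 4 (valence 4) → 0 H
  atom 15: O, bond orders sum to 2 (valence 2) → 0 H
  atom 16: N, bond orders sum to 1 (valence 3) → 2 H
  atom 17: C, bond orders sum to 4 (valence 4) → 0 H
  atom 18: C, bond orders sum to 3 (valence 4) → 1 H
  atom 19: C, bond orders sum to 3 (valence 4) → 1 H
  atom 20: C, bond orders sum to 4 (valence 4) → 0 H
  atom 21: O, bond orders sum to 1 (valence 2) → 1 H
  atom 22: O, bond orders sum to 2 (valence 2) → 0 H
Totals → C:13, H:8, F:2, N:2, O:5.
In Hill order: C13H8F2N2O5.

C13H8F2N2O5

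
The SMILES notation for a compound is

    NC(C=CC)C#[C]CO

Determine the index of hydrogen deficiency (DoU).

3

Molecular formula: C7H11NO.
DoU = (2C + 2 + N − H − X) / 2, where X is the halogen count and O/S are ignored.
    = (2·7 + 2 + 1 − 11 − 0) / 2 = 6 / 2 = 3.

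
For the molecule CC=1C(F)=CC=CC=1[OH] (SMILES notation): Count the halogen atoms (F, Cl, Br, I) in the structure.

Halogen atoms appear at heavy-atom position 4 (1×F).
Other groups present: 1 hydroxyl.
Halogen count: 1.

1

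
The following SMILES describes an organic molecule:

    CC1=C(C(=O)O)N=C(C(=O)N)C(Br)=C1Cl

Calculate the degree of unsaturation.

Molecular formula: C8H6BrClN2O3.
DoU = (2C + 2 + N − H − X) / 2, where X is the halogen count and O/S are ignored.
    = (2·8 + 2 + 2 − 6 − 2) / 2 = 12 / 2 = 6.

6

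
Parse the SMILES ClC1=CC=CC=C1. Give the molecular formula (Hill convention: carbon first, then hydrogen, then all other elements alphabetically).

C6H5Cl

Walk through each heavy atom and fill implicit hydrogens from standard valence (C 4, N 3, O 2, S 2, halogen 1):
  atom 1: Cl (halogen, monovalent) → 0 H
  atom 2: C, bond orders sum to 4 (valence 4) → 0 H
  atom 3: C, bond orders sum to 3 (valence 4) → 1 H
  atom 4: C, bond orders sum to 3 (valence 4) → 1 H
  atom 5: C, bond orders sum to 3 (valence 4) → 1 H
  atom 6: C, bond orders sum to 3 (valence 4) → 1 H
  atom 7: C, bond orders sum to 3 (valence 4) → 1 H
Totals → C:6, H:5, Cl:1.
In Hill order: C6H5Cl.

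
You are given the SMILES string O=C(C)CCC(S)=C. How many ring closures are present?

0

In SMILES, each pair of matching ring-closure digits denotes one ring-closing bond; the number of such bonds equals the number of independent rings.
Ring-closure bonds here: 0.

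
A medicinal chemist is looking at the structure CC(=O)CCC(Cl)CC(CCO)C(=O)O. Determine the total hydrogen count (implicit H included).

Walk through each heavy atom and fill implicit hydrogens from standard valence (C 4, N 3, O 2, S 2, halogen 1):
  atom 1: C, bond orders sum to 1 (valence 4) → 3 H
  atom 2: C, bond orders sum to 4 (valence 4) → 0 H
  atom 3: O, bond orders sum to 2 (valence 2) → 0 H
  atom 4: C, bond orders sum to 2 (valence 4) → 2 H
  atom 5: C, bond orders sum to 2 (valence 4) → 2 H
  atom 6: C, bond orders sum to 3 (valence 4) → 1 H
  atom 7: Cl (halogen, monovalent) → 0 H
  atom 8: C, bond orders sum to 2 (valence 4) → 2 H
  atom 9: C, bond orders sum to 3 (valence 4) → 1 H
  atom 10: C, bond orders sum to 2 (valence 4) → 2 H
  atom 11: C, bond orders sum to 2 (valence 4) → 2 H
  atom 12: O, bond orders sum to 1 (valence 2) → 1 H
  atom 13: C, bond orders sum to 4 (valence 4) → 0 H
  atom 14: O, bond orders sum to 2 (valence 2) → 0 H
  atom 15: O, bond orders sum to 1 (valence 2) → 1 H
Total hydrogens: 17.

17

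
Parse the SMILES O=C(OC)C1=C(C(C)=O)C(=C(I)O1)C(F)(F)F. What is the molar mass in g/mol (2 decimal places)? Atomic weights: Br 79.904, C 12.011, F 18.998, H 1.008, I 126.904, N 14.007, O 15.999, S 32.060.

362.04 g/mol

First, the molecular formula is C9H6F3IO4 (counting implicit H from valence).
  C: 9 × 12.011 = 108.099
  F: 3 × 18.998 = 56.994
  H: 6 × 1.008 = 6.048
  I: 1 × 126.904 = 126.904
  O: 4 × 15.999 = 63.996
Sum: 9×12.011 + 3×18.998 + 6×1.008 + 1×126.904 + 4×15.999 = 362.041 → 362.04 g/mol.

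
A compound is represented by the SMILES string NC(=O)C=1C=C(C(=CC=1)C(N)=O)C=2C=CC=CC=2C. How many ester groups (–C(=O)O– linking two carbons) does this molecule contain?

0

Scan the SMILES for the ester motif — none present.
Groups that are present: 2 amide.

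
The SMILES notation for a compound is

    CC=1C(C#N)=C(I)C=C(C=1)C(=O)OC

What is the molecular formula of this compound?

C10H8INO2

Walk through each heavy atom and fill implicit hydrogens from standard valence (C 4, N 3, O 2, S 2, halogen 1):
  atom 1: C, bond orders sum to 1 (valence 4) → 3 H
  atom 2: C, bond orders sum to 4 (valence 4) → 0 H
  atom 3: C, bond orders sum to 4 (valence 4) → 0 H
  atom 4: C, bond orders sum to 4 (valence 4) → 0 H
  atom 5: N, bond orders sum to 3 (valence 3) → 0 H
  atom 6: C, bond orders sum to 4 (valence 4) → 0 H
  atom 7: I (halogen, monovalent) → 0 H
  atom 8: C, bond orders sum to 3 (valence 4) → 1 H
  atom 9: C, bond orders sum to 4 (valence 4) → 0 H
  atom 10: C, bond orders sum to 3 (valence 4) → 1 H
  atom 11: C, bond orders sum to 4 (valence 4) → 0 H
  atom 12: O, bond orders sum to 2 (valence 2) → 0 H
  atom 13: O, bond orders sum to 2 (valence 2) → 0 H
  atom 14: C, bond orders sum to 1 (valence 4) → 3 H
Totals → C:10, H:8, I:1, N:1, O:2.
In Hill order: C10H8INO2.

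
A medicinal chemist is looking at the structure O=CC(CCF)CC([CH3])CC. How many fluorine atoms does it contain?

Scan the SMILES for F atoms (remember two-letter symbols like Cl and Br are single atoms).
Fluorine count: 1.

1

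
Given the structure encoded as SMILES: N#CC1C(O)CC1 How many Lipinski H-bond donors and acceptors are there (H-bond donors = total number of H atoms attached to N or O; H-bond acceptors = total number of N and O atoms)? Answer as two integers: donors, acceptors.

Donors: find every N or O and count the H atoms it carries.
  atom 1 (N): bond orders sum to 3 → 0 H
  atom 5 (O): bond orders sum to 1 → 1 H
Lipinski HBD = 1.
Acceptors: N atoms = 1, O atoms = 1 → HBA = 2.

1, 2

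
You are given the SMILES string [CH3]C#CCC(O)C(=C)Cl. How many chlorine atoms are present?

1

Scan the SMILES for Cl atoms (remember two-letter symbols like Cl and Br are single atoms).
Chlorine count: 1.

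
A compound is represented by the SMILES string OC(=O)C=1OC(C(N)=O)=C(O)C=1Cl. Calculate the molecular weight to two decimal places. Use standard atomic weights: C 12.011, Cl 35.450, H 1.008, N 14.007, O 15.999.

205.55 g/mol

First, the molecular formula is C6H4ClNO5 (counting implicit H from valence).
  C: 6 × 12.011 = 72.066
  Cl: 1 × 35.450 = 35.450
  H: 4 × 1.008 = 4.032
  N: 1 × 14.007 = 14.007
  O: 5 × 15.999 = 79.995
Sum: 6×12.011 + 1×35.450 + 4×1.008 + 1×14.007 + 5×15.999 = 205.550 → 205.55 g/mol.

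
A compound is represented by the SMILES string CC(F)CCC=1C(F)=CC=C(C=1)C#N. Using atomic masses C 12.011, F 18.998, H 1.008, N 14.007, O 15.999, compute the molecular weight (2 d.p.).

First, the molecular formula is C11H11F2N (counting implicit H from valence).
  C: 11 × 12.011 = 132.121
  F: 2 × 18.998 = 37.996
  H: 11 × 1.008 = 11.088
  N: 1 × 14.007 = 14.007
Sum: 11×12.011 + 2×18.998 + 11×1.008 + 1×14.007 = 195.212 → 195.21 g/mol.

195.21 g/mol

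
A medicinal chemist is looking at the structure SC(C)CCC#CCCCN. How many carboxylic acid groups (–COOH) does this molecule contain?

0

Scan the SMILES for the carboxylic acid motif — none present.
Groups that are present: 1 alkyne, 1 primary amine, 1 thiol.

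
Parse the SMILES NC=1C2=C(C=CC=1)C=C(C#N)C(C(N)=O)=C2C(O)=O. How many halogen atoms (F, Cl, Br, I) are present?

0

Scan the SMILES for the halogen motif — none present.
Groups that are present: 1 amide, 1 carboxylic acid, 1 nitrile, 1 primary amine.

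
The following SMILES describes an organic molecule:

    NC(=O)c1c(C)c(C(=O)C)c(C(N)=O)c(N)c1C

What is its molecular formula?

C12H15N3O3

Walk through each heavy atom and fill implicit hydrogens from standard valence (C 4, N 3, O 2, S 2, halogen 1); for lowercase aromatic atoms, an aromatic c carries 1 H when it has two neighbours and 0 H with three, and aromatic n carries 0 H:
  atom 1: N, bond orders sum to 1 (valence 3) → 2 H
  atom 2: C, bond orders sum to 4 (valence 4) → 0 H
  atom 3: O, bond orders sum to 2 (valence 2) → 0 H
  atom 4: aromatic c, 3 neighbours → 0 H
  atom 5: aromatic c, 3 neighbours → 0 H
  atom 6: C, bond orders sum to 1 (valence 4) → 3 H
  atom 7: aromatic c, 3 neighbours → 0 H
  atom 8: C, bond orders sum to 4 (valence 4) → 0 H
  atom 9: O, bond orders sum to 2 (valence 2) → 0 H
  atom 10: C, bond orders sum to 1 (valence 4) → 3 H
  atom 11: aromatic c, 3 neighbours → 0 H
  atom 12: C, bond orders sum to 4 (valence 4) → 0 H
  atom 13: N, bond orders sum to 1 (valence 3) → 2 H
  atom 14: O, bond orders sum to 2 (valence 2) → 0 H
  atom 15: aromatic c, 3 neighbours → 0 H
  atom 16: N, bond orders sum to 1 (valence 3) → 2 H
  atom 17: aromatic c, 3 neighbours → 0 H
  atom 18: C, bond orders sum to 1 (valence 4) → 3 H
Totals → C:12, H:15, N:3, O:3.
In Hill order: C12H15N3O3.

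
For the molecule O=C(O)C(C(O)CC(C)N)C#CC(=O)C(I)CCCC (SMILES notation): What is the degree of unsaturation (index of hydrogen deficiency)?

Degree of unsaturation = (number of rings) + (number of π bonds).
Ring closures in the SMILES: 0.
π bonds: 2 double bonds (each 1 DoU), 1 triple bond (each 2 DoU) → 4 DoU from unsaturation.
Total DoU = 0 + 4 = 4.

4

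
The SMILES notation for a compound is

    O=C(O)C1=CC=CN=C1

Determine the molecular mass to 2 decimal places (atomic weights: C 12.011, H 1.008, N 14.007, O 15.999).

First, the molecular formula is C6H5NO2 (counting implicit H from valence).
  C: 6 × 12.011 = 72.066
  H: 5 × 1.008 = 5.040
  N: 1 × 14.007 = 14.007
  O: 2 × 15.999 = 31.998
Sum: 6×12.011 + 5×1.008 + 1×14.007 + 2×15.999 = 123.111 → 123.11 g/mol.

123.11 g/mol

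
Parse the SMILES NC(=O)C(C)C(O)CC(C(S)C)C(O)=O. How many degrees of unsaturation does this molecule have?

2

Degree of unsaturation = (number of rings) + (number of π bonds).
Ring closures in the SMILES: 0.
π bonds: 2 double bonds (each 1 DoU) → 2 DoU from unsaturation.
Total DoU = 0 + 2 = 2.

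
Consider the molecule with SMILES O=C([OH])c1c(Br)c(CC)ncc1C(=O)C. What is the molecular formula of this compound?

Walk through each heavy atom and fill implicit hydrogens from standard valence (C 4, N 3, O 2, S 2, halogen 1); for lowercase aromatic atoms, an aromatic c carries 1 H when it has two neighbours and 0 H with three, and aromatic n carries 0 H:
  atom 1: O, bond orders sum to 2 (valence 2) → 0 H
  atom 2: C, bond orders sum to 4 (valence 4) → 0 H
  atom 3: O with explicit H count 1
  atom 4: aromatic c, 3 neighbours → 0 H
  atom 5: aromatic c, 3 neighbours → 0 H
  atom 6: Br (halogen, monovalent) → 0 H
  atom 7: aromatic c, 3 neighbours → 0 H
  atom 8: C, bond orders sum to 2 (valence 4) → 2 H
  atom 9: C, bond orders sum to 1 (valence 4) → 3 H
  atom 10: aromatic n, 2 neighbours → 0 H
  atom 11: aromatic c, 2 neighbours → 1 H
  atom 12: aromatic c, 3 neighbours → 0 H
  atom 13: C, bond orders sum to 4 (valence 4) → 0 H
  atom 14: O, bond orders sum to 2 (valence 2) → 0 H
  atom 15: C, bond orders sum to 1 (valence 4) → 3 H
Totals → C:10, H:10, Br:1, N:1, O:3.
In Hill order: C10H10BrNO3.

C10H10BrNO3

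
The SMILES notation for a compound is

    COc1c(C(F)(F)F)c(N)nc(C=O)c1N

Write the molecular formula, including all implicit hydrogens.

C8H8F3N3O2

Walk through each heavy atom and fill implicit hydrogens from standard valence (C 4, N 3, O 2, S 2, halogen 1); for lowercase aromatic atoms, an aromatic c carries 1 H when it has two neighbours and 0 H with three, and aromatic n carries 0 H:
  atom 1: C, bond orders sum to 1 (valence 4) → 3 H
  atom 2: O, bond orders sum to 2 (valence 2) → 0 H
  atom 3: aromatic c, 3 neighbours → 0 H
  atom 4: aromatic c, 3 neighbours → 0 H
  atom 5: C, bond orders sum to 4 (valence 4) → 0 H
  atom 6: F (halogen, monovalent) → 0 H
  atom 7: F (halogen, monovalent) → 0 H
  atom 8: F (halogen, monovalent) → 0 H
  atom 9: aromatic c, 3 neighbours → 0 H
  atom 10: N, bond orders sum to 1 (valence 3) → 2 H
  atom 11: aromatic n, 2 neighbours → 0 H
  atom 12: aromatic c, 3 neighbours → 0 H
  atom 13: C, bond orders sum to 3 (valence 4) → 1 H
  atom 14: O, bond orders sum to 2 (valence 2) → 0 H
  atom 15: aromatic c, 3 neighbours → 0 H
  atom 16: N, bond orders sum to 1 (valence 3) → 2 H
Totals → C:8, H:8, F:3, N:3, O:2.
In Hill order: C8H8F3N3O2.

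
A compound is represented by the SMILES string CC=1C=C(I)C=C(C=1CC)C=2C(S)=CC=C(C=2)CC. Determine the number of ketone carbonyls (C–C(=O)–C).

0

Scan the SMILES for the ketone motif — none present.
Groups that are present: 1 thiol.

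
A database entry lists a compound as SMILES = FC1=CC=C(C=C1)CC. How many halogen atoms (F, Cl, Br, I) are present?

1

Halogen atoms appear at heavy-atom position 1 (1×F).
Halogen count: 1.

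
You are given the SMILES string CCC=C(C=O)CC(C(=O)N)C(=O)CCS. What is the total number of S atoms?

1

Scan the SMILES for S atoms (remember two-letter symbols like Cl and Br are single atoms).
Sulfur count: 1.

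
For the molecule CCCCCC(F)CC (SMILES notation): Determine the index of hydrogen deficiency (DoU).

Molecular formula: C8H17F.
DoU = (2C + 2 + N − H − X) / 2, where X is the halogen count and O/S are ignored.
    = (2·8 + 2 + 0 − 17 − 1) / 2 = 0 / 2 = 0.

0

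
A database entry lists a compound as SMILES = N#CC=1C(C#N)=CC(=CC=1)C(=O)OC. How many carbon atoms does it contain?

Count every carbon token in the SMILES (each C, including those in ring-closure positions and inside branches).
Carbon count: 10.

10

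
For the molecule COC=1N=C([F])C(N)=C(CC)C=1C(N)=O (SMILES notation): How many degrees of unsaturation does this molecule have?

Degree of unsaturation = (number of rings) + (number of π bonds).
Ring closures in the SMILES: 1.
π bonds: 4 double bonds (each 1 DoU) → 4 DoU from unsaturation.
Total DoU = 1 + 4 = 5.

5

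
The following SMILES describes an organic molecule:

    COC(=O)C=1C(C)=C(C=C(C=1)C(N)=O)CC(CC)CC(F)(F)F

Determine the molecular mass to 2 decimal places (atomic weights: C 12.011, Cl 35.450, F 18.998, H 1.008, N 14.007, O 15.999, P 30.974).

First, the molecular formula is C16H20F3NO3 (counting implicit H from valence).
  C: 16 × 12.011 = 192.176
  F: 3 × 18.998 = 56.994
  H: 20 × 1.008 = 20.160
  N: 1 × 14.007 = 14.007
  O: 3 × 15.999 = 47.997
Sum: 16×12.011 + 3×18.998 + 20×1.008 + 1×14.007 + 3×15.999 = 331.334 → 331.33 g/mol.

331.33 g/mol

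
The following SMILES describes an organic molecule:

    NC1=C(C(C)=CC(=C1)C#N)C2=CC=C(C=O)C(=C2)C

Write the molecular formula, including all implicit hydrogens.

Walk through each heavy atom and fill implicit hydrogens from standard valence (C 4, N 3, O 2, S 2, halogen 1):
  atom 1: N, bond orders sum to 1 (valence 3) → 2 H
  atom 2: C, bond orders sum to 4 (valence 4) → 0 H
  atom 3: C, bond orders sum to 4 (valence 4) → 0 H
  atom 4: C, bond orders sum to 4 (valence 4) → 0 H
  atom 5: C, bond orders sum to 1 (valence 4) → 3 H
  atom 6: C, bond orders sum to 3 (valence 4) → 1 H
  atom 7: C, bond orders sum to 4 (valence 4) → 0 H
  atom 8: C, bond orders sum to 3 (valence 4) → 1 H
  atom 9: C, bond orders sum to 4 (valence 4) → 0 H
  atom 10: N, bond orders sum to 3 (valence 3) → 0 H
  atom 11: C, bond orders sum to 4 (valence 4) → 0 H
  atom 12: C, bond orders sum to 3 (valence 4) → 1 H
  atom 13: C, bond orders sum to 3 (valence 4) → 1 H
  atom 14: C, bond orders sum to 4 (valence 4) → 0 H
  atom 15: C, bond orders sum to 3 (valence 4) → 1 H
  atom 16: O, bond orders sum to 2 (valence 2) → 0 H
  atom 17: C, bond orders sum to 4 (valence 4) → 0 H
  atom 18: C, bond orders sum to 3 (valence 4) → 1 H
  atom 19: C, bond orders sum to 1 (valence 4) → 3 H
Totals → C:16, H:14, N:2, O:1.
In Hill order: C16H14N2O.

C16H14N2O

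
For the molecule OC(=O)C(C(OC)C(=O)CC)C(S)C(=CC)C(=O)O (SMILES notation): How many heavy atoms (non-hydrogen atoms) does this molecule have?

19

Every atom symbol written in the SMILES (organic subset) is one heavy atom; implicit H are not written.
Heavy atoms by element → C:12, O:6, S:1.
Total: 19.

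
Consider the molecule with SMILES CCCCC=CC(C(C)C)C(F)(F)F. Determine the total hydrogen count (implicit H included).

Walk through each heavy atom and fill implicit hydrogens from standard valence (C 4, N 3, O 2, S 2, halogen 1):
  atom 1: C, bond orders sum to 1 (valence 4) → 3 H
  atom 2: C, bond orders sum to 2 (valence 4) → 2 H
  atom 3: C, bond orders sum to 2 (valence 4) → 2 H
  atom 4: C, bond orders sum to 2 (valence 4) → 2 H
  atom 5: C, bond orders sum to 3 (valence 4) → 1 H
  atom 6: C, bond orders sum to 3 (valence 4) → 1 H
  atom 7: C, bond orders sum to 3 (valence 4) → 1 H
  atom 8: C, bond orders sum to 3 (valence 4) → 1 H
  atom 9: C, bond orders sum to 1 (valence 4) → 3 H
  atom 10: C, bond orders sum to 1 (valence 4) → 3 H
  atom 11: C, bond orders sum to 4 (valence 4) → 0 H
  atom 12: F (halogen, monovalent) → 0 H
  atom 13: F (halogen, monovalent) → 0 H
  atom 14: F (halogen, monovalent) → 0 H
Total hydrogens: 19.

19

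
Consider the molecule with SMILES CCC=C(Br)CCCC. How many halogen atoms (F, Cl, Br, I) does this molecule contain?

Halogen atoms appear at heavy-atom position 5 (1×Br).
Other groups present: 1 alkene.
Halogen count: 1.

1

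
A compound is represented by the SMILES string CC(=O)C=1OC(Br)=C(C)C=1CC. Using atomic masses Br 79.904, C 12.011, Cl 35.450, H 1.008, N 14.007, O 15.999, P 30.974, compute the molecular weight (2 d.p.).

231.09 g/mol

First, the molecular formula is C9H11BrO2 (counting implicit H from valence).
  Br: 1 × 79.904 = 79.904
  C: 9 × 12.011 = 108.099
  H: 11 × 1.008 = 11.088
  O: 2 × 15.999 = 31.998
Sum: 1×79.904 + 9×12.011 + 11×1.008 + 2×15.999 = 231.089 → 231.09 g/mol.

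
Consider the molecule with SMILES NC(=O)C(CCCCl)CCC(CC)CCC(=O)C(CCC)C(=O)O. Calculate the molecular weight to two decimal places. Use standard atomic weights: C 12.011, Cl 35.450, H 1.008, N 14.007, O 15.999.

361.91 g/mol

First, the molecular formula is C18H32ClNO4 (counting implicit H from valence).
  C: 18 × 12.011 = 216.198
  Cl: 1 × 35.450 = 35.450
  H: 32 × 1.008 = 32.256
  N: 1 × 14.007 = 14.007
  O: 4 × 15.999 = 63.996
Sum: 18×12.011 + 1×35.450 + 32×1.008 + 1×14.007 + 4×15.999 = 361.907 → 361.91 g/mol.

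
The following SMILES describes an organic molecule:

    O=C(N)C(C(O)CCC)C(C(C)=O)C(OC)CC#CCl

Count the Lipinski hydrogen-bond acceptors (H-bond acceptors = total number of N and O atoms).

5

N atoms: 1; O atoms: 4.
Lipinski HBA = 1 + 4 = 5.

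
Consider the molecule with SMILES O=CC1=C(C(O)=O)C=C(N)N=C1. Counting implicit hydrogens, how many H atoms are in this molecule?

Walk through each heavy atom and fill implicit hydrogens from standard valence (C 4, N 3, O 2, S 2, halogen 1):
  atom 1: O, bond orders sum to 2 (valence 2) → 0 H
  atom 2: C, bond orders sum to 3 (valence 4) → 1 H
  atom 3: C, bond orders sum to 4 (valence 4) → 0 H
  atom 4: C, bond orders sum to 4 (valence 4) → 0 H
  atom 5: C, bond orders sum to 4 (valence 4) → 0 H
  atom 6: O, bond orders sum to 1 (valence 2) → 1 H
  atom 7: O, bond orders sum to 2 (valence 2) → 0 H
  atom 8: C, bond orders sum to 3 (valence 4) → 1 H
  atom 9: C, bond orders sum to 4 (valence 4) → 0 H
  atom 10: N, bond orders sum to 1 (valence 3) → 2 H
  atom 11: N, bond orders sum to 3 (valence 3) → 0 H
  atom 12: C, bond orders sum to 3 (valence 4) → 1 H
Total hydrogens: 6.

6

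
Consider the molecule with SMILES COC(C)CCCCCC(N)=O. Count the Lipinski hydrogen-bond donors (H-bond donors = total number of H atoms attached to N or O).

Donors: find every N or O and count the H atoms it carries.
  atom 2 (O): bond orders sum to 2 → 0 H
  atom 11 (N): bond orders sum to 1 → 2 H
  atom 12 (O): bond orders sum to 2 → 0 H
Lipinski HBD = 2.

2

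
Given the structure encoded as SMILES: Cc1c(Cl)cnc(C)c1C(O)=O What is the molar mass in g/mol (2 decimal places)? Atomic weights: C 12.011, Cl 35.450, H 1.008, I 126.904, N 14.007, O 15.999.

185.61 g/mol

First, the molecular formula is C8H8ClNO2 (counting implicit H from valence).
  C: 8 × 12.011 = 96.088
  Cl: 1 × 35.450 = 35.450
  H: 8 × 1.008 = 8.064
  N: 1 × 14.007 = 14.007
  O: 2 × 15.999 = 31.998
Sum: 8×12.011 + 1×35.450 + 8×1.008 + 1×14.007 + 2×15.999 = 185.607 → 185.61 g/mol.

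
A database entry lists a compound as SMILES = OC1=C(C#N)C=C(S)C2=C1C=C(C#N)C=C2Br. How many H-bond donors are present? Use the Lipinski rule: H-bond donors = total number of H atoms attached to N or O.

Donors: find every N or O and count the H atoms it carries.
  atom 1 (O): bond orders sum to 1 → 1 H
  atom 5 (N): bond orders sum to 3 → 0 H
  atom 14 (N): bond orders sum to 3 → 0 H
Lipinski HBD = 1.

1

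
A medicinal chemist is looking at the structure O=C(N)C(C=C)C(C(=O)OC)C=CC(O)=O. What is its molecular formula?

C10H13NO5

Walk through each heavy atom and fill implicit hydrogens from standard valence (C 4, N 3, O 2, S 2, halogen 1):
  atom 1: O, bond orders sum to 2 (valence 2) → 0 H
  atom 2: C, bond orders sum to 4 (valence 4) → 0 H
  atom 3: N, bond orders sum to 1 (valence 3) → 2 H
  atom 4: C, bond orders sum to 3 (valence 4) → 1 H
  atom 5: C, bond orders sum to 3 (valence 4) → 1 H
  atom 6: C, bond orders sum to 2 (valence 4) → 2 H
  atom 7: C, bond orders sum to 3 (valence 4) → 1 H
  atom 8: C, bond orders sum to 4 (valence 4) → 0 H
  atom 9: O, bond orders sum to 2 (valence 2) → 0 H
  atom 10: O, bond orders sum to 2 (valence 2) → 0 H
  atom 11: C, bond orders sum to 1 (valence 4) → 3 H
  atom 12: C, bond orders sum to 3 (valence 4) → 1 H
  atom 13: C, bond orders sum to 3 (valence 4) → 1 H
  atom 14: C, bond orders sum to 4 (valence 4) → 0 H
  atom 15: O, bond orders sum to 1 (valence 2) → 1 H
  atom 16: O, bond orders sum to 2 (valence 2) → 0 H
Totals → C:10, H:13, N:1, O:5.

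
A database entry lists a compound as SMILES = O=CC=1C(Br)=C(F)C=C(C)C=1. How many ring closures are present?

In SMILES, each pair of matching ring-closure digits denotes one ring-closing bond; the number of such bonds equals the number of independent rings.
Ring-closure bonds here: 1.

1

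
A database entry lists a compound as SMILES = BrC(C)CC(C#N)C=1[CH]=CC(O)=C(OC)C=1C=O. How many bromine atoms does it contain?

Scan the SMILES for Br atoms (remember two-letter symbols like Cl and Br are single atoms).
Bromine count: 1.

1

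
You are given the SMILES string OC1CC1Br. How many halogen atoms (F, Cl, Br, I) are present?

Halogen atoms appear at heavy-atom position 5 (1×Br).
Other groups present: 1 hydroxyl.
Halogen count: 1.

1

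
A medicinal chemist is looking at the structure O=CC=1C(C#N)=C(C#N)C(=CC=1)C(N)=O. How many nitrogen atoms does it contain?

Scan the SMILES for N atoms (remember two-letter symbols like Cl and Br are single atoms).
Nitrogen count: 3.

3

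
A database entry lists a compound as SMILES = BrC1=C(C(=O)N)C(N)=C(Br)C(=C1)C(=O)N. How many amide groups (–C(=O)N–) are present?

The amide motif appears at heavy-atom positions 4, 13 in the SMILES.
Other groups present: 1 primary amine.
Amide count: 2.

2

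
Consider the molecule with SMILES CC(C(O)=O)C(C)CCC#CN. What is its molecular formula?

C9H15NO2

Walk through each heavy atom and fill implicit hydrogens from standard valence (C 4, N 3, O 2, S 2, halogen 1):
  atom 1: C, bond orders sum to 1 (valence 4) → 3 H
  atom 2: C, bond orders sum to 3 (valence 4) → 1 H
  atom 3: C, bond orders sum to 4 (valence 4) → 0 H
  atom 4: O, bond orders sum to 1 (valence 2) → 1 H
  atom 5: O, bond orders sum to 2 (valence 2) → 0 H
  atom 6: C, bond orders sum to 3 (valence 4) → 1 H
  atom 7: C, bond orders sum to 1 (valence 4) → 3 H
  atom 8: C, bond orders sum to 2 (valence 4) → 2 H
  atom 9: C, bond orders sum to 2 (valence 4) → 2 H
  atom 10: C, bond orders sum to 4 (valence 4) → 0 H
  atom 11: C, bond orders sum to 4 (valence 4) → 0 H
  atom 12: N, bond orders sum to 1 (valence 3) → 2 H
Totals → C:9, H:15, N:1, O:2.
In Hill order: C9H15NO2.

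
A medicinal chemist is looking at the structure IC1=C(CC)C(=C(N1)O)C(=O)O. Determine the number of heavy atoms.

12

Every atom symbol written in the SMILES (organic subset) is one heavy atom; implicit H are not written.
Heavy atoms by element → C:7, I:1, N:1, O:3.
Total: 12.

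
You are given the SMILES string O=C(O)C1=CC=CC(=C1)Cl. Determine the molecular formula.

C7H5ClO2

Walk through each heavy atom and fill implicit hydrogens from standard valence (C 4, N 3, O 2, S 2, halogen 1):
  atom 1: O, bond orders sum to 2 (valence 2) → 0 H
  atom 2: C, bond orders sum to 4 (valence 4) → 0 H
  atom 3: O, bond orders sum to 1 (valence 2) → 1 H
  atom 4: C, bond orders sum to 4 (valence 4) → 0 H
  atom 5: C, bond orders sum to 3 (valence 4) → 1 H
  atom 6: C, bond orders sum to 3 (valence 4) → 1 H
  atom 7: C, bond orders sum to 3 (valence 4) → 1 H
  atom 8: C, bond orders sum to 4 (valence 4) → 0 H
  atom 9: C, bond orders sum to 3 (valence 4) → 1 H
  atom 10: Cl (halogen, monovalent) → 0 H
Totals → C:7, H:5, Cl:1, O:2.
In Hill order: C7H5ClO2.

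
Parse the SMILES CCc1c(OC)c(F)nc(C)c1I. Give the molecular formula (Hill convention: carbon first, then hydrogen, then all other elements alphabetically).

Walk through each heavy atom and fill implicit hydrogens from standard valence (C 4, N 3, O 2, S 2, halogen 1); for lowercase aromatic atoms, an aromatic c carries 1 H when it has two neighbours and 0 H with three, and aromatic n carries 0 H:
  atom 1: C, bond orders sum to 1 (valence 4) → 3 H
  atom 2: C, bond orders sum to 2 (valence 4) → 2 H
  atom 3: aromatic c, 3 neighbours → 0 H
  atom 4: aromatic c, 3 neighbours → 0 H
  atom 5: O, bond orders sum to 2 (valence 2) → 0 H
  atom 6: C, bond orders sum to 1 (valence 4) → 3 H
  atom 7: aromatic c, 3 neighbours → 0 H
  atom 8: F (halogen, monovalent) → 0 H
  atom 9: aromatic n, 2 neighbours → 0 H
  atom 10: aromatic c, 3 neighbours → 0 H
  atom 11: C, bond orders sum to 1 (valence 4) → 3 H
  atom 12: aromatic c, 3 neighbours → 0 H
  atom 13: I (halogen, monovalent) → 0 H
Totals → C:9, H:11, F:1, I:1, N:1, O:1.

C9H11FINO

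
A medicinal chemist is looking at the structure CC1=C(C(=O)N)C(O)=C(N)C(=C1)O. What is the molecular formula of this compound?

Walk through each heavy atom and fill implicit hydrogens from standard valence (C 4, N 3, O 2, S 2, halogen 1):
  atom 1: C, bond orders sum to 1 (valence 4) → 3 H
  atom 2: C, bond orders sum to 4 (valence 4) → 0 H
  atom 3: C, bond orders sum to 4 (valence 4) → 0 H
  atom 4: C, bond orders sum to 4 (valence 4) → 0 H
  atom 5: O, bond orders sum to 2 (valence 2) → 0 H
  atom 6: N, bond orders sum to 1 (valence 3) → 2 H
  atom 7: C, bond orders sum to 4 (valence 4) → 0 H
  atom 8: O, bond orders sum to 1 (valence 2) → 1 H
  atom 9: C, bond orders sum to 4 (valence 4) → 0 H
  atom 10: N, bond orders sum to 1 (valence 3) → 2 H
  atom 11: C, bond orders sum to 4 (valence 4) → 0 H
  atom 12: C, bond orders sum to 3 (valence 4) → 1 H
  atom 13: O, bond orders sum to 1 (valence 2) → 1 H
Totals → C:8, H:10, N:2, O:3.

C8H10N2O3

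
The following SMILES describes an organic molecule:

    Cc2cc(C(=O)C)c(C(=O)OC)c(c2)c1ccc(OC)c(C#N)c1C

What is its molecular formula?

C20H19NO4

Walk through each heavy atom and fill implicit hydrogens from standard valence (C 4, N 3, O 2, S 2, halogen 1); for lowercase aromatic atoms, an aromatic c carries 1 H when it has two neighbours and 0 H with three, and aromatic n carries 0 H:
  atom 1: C, bond orders sum to 1 (valence 4) → 3 H
  atom 2: aromatic c, 3 neighbours → 0 H
  atom 3: aromatic c, 2 neighbours → 1 H
  atom 4: aromatic c, 3 neighbours → 0 H
  atom 5: C, bond orders sum to 4 (valence 4) → 0 H
  atom 6: O, bond orders sum to 2 (valence 2) → 0 H
  atom 7: C, bond orders sum to 1 (valence 4) → 3 H
  atom 8: aromatic c, 3 neighbours → 0 H
  atom 9: C, bond orders sum to 4 (valence 4) → 0 H
  atom 10: O, bond orders sum to 2 (valence 2) → 0 H
  atom 11: O, bond orders sum to 2 (valence 2) → 0 H
  atom 12: C, bond orders sum to 1 (valence 4) → 3 H
  atom 13: aromatic c, 3 neighbours → 0 H
  atom 14: aromatic c, 2 neighbours → 1 H
  atom 15: aromatic c, 3 neighbours → 0 H
  atom 16: aromatic c, 2 neighbours → 1 H
  atom 17: aromatic c, 2 neighbours → 1 H
  atom 18: aromatic c, 3 neighbours → 0 H
  atom 19: O, bond orders sum to 2 (valence 2) → 0 H
  atom 20: C, bond orders sum to 1 (valence 4) → 3 H
  atom 21: aromatic c, 3 neighbours → 0 H
  atom 22: C, bond orders sum to 4 (valence 4) → 0 H
  atom 23: N, bond orders sum to 3 (valence 3) → 0 H
  atom 24: aromatic c, 3 neighbours → 0 H
  atom 25: C, bond orders sum to 1 (valence 4) → 3 H
Totals → C:20, H:19, N:1, O:4.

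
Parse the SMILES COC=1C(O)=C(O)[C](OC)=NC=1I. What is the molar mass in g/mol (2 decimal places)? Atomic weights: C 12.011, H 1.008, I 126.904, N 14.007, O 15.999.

First, the molecular formula is C7H8INO4 (counting implicit H from valence).
  C: 7 × 12.011 = 84.077
  H: 8 × 1.008 = 8.064
  I: 1 × 126.904 = 126.904
  N: 1 × 14.007 = 14.007
  O: 4 × 15.999 = 63.996
Sum: 7×12.011 + 8×1.008 + 1×126.904 + 1×14.007 + 4×15.999 = 297.048 → 297.05 g/mol.

297.05 g/mol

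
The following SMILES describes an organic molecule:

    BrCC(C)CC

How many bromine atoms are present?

Scan the SMILES for Br atoms (remember two-letter symbols like Cl and Br are single atoms).
Bromine count: 1.

1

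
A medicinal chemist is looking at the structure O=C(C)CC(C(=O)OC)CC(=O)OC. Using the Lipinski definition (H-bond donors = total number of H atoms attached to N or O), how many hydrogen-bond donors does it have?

Donors: find every N or O and count the H atoms it carries.
  atom 1 (O): bond orders sum to 2 → 0 H
  atom 7 (O): bond orders sum to 2 → 0 H
  atom 8 (O): bond orders sum to 2 → 0 H
  atom 12 (O): bond orders sum to 2 → 0 H
  atom 13 (O): bond orders sum to 2 → 0 H
Lipinski HBD = 0.

0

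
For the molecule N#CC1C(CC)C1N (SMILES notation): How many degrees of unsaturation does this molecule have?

Degree of unsaturation = (number of rings) + (number of π bonds).
Ring closures in the SMILES: 1.
π bonds: 1 triple bond (each 2 DoU) → 2 DoU from unsaturation.
Total DoU = 1 + 2 = 3.

3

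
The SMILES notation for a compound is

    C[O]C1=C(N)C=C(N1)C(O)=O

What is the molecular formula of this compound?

Walk through each heavy atom and fill implicit hydrogens from standard valence (C 4, N 3, O 2, S 2, halogen 1):
  atom 1: C, bond orders sum to 1 (valence 4) → 3 H
  atom 2: O with explicit H count 0
  atom 3: C, bond orders sum to 4 (valence 4) → 0 H
  atom 4: C, bond orders sum to 4 (valence 4) → 0 H
  atom 5: N, bond orders sum to 1 (valence 3) → 2 H
  atom 6: C, bond orders sum to 3 (valence 4) → 1 H
  atom 7: C, bond orders sum to 4 (valence 4) → 0 H
  atom 8: N, bond orders sum to 2 (valence 3) → 1 H
  atom 9: C, bond orders sum to 4 (valence 4) → 0 H
  atom 10: O, bond orders sum to 1 (valence 2) → 1 H
  atom 11: O, bond orders sum to 2 (valence 2) → 0 H
Totals → C:6, H:8, N:2, O:3.

C6H8N2O3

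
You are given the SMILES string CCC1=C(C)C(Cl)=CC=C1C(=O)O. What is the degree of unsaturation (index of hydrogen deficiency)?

Molecular formula: C10H11ClO2.
DoU = (2C + 2 + N − H − X) / 2, where X is the halogen count and O/S are ignored.
    = (2·10 + 2 + 0 − 11 − 1) / 2 = 10 / 2 = 5.

5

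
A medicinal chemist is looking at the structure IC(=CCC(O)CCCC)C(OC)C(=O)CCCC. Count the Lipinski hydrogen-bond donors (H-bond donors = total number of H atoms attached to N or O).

Donors: find every N or O and count the H atoms it carries.
  atom 6 (O): bond orders sum to 1 → 1 H
  atom 12 (O): bond orders sum to 2 → 0 H
  atom 15 (O): bond orders sum to 2 → 0 H
Lipinski HBD = 1.

1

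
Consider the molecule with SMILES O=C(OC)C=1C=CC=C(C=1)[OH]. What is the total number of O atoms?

Scan the SMILES for O atoms (remember two-letter symbols like Cl and Br are single atoms).
Oxygen count: 3.

3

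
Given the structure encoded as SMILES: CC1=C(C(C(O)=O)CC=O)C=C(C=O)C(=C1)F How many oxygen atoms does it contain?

Scan the SMILES for O atoms (remember two-letter symbols like Cl and Br are single atoms).
Oxygen count: 4.

4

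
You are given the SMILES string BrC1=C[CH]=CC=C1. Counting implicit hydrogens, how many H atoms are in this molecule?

5

Walk through each heavy atom and fill implicit hydrogens from standard valence (C 4, N 3, O 2, S 2, halogen 1):
  atom 1: Br (halogen, monovalent) → 0 H
  atom 2: C, bond orders sum to 4 (valence 4) → 0 H
  atom 3: C, bond orders sum to 3 (valence 4) → 1 H
  atom 4: C with explicit H count 1
  atom 5: C, bond orders sum to 3 (valence 4) → 1 H
  atom 6: C, bond orders sum to 3 (valence 4) → 1 H
  atom 7: C, bond orders sum to 3 (valence 4) → 1 H
Total hydrogens: 5.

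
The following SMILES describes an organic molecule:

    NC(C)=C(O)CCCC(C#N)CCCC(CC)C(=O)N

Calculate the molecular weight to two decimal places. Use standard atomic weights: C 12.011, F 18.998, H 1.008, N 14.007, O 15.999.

First, the molecular formula is C15H27N3O2 (counting implicit H from valence).
  C: 15 × 12.011 = 180.165
  H: 27 × 1.008 = 27.216
  N: 3 × 14.007 = 42.021
  O: 2 × 15.999 = 31.998
Sum: 15×12.011 + 27×1.008 + 3×14.007 + 2×15.999 = 281.400 → 281.40 g/mol.

281.40 g/mol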